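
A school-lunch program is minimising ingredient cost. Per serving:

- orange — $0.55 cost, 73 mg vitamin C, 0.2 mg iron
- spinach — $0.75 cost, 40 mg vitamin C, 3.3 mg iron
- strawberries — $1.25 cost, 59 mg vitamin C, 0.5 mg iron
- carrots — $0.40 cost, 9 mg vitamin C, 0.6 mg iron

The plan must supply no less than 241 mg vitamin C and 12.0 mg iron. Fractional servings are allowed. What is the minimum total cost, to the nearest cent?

$3.41

The cheapest plan sits at a corner of the feasible region — with two constraints it uses at most two foods.
orange only: max(241/73, 12.0/0.2) = 60 servings → $33.00.
spinach only: max(241/40, 12.0/3.3) = 6.025 servings → $4.52.
strawberries only: max(241/59, 12.0/0.5) = 24 servings → $30.00.
carrots only: max(241/9, 12.0/0.6) = 26.78 servings → $10.71.
orange + spinach with both tight: 1.354 servings and 3.554 servings → $3.41.
orange + strawberries: intersection lies outside the first quadrant.
orange + carrots with both tight: 0.8714 servings and 19.71 servings → $8.36.
spinach + strawberries with both tight: 3.363 servings and 1.805 servings → $4.78.
spinach + carrots with both targets exact would need a negative amount; discard.
strawberries + carrots with both tight: 1.184 servings and 19.01 servings → $9.09.
The minimum over all feasible corners is $3.41.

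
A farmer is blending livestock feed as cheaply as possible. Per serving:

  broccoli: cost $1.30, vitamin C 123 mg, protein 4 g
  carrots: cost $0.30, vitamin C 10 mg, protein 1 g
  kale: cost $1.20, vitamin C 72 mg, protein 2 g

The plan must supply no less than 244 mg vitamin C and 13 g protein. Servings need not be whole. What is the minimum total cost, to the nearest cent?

$4.04

At the optimum either one food covers both requirements or two foods hit both targets exactly; no other combination can be cheaper.
broccoli only: max(244/123, 13/4) = 3.25 servings → $4.22.
carrots only: max(244/10, 13/1) = 24.4 servings → $7.32.
kale only: max(244/72, 13/2) = 6.5 servings → $7.80.
broccoli + carrots with both tight: 1.373 servings and 7.506 servings → $4.04.
broccoli + kale with both targets exact would need a negative amount; discard.
carrots + kale with both tight: 8.615 servings and 2.192 servings → $5.22.
Cheapest feasible corner: $4.04.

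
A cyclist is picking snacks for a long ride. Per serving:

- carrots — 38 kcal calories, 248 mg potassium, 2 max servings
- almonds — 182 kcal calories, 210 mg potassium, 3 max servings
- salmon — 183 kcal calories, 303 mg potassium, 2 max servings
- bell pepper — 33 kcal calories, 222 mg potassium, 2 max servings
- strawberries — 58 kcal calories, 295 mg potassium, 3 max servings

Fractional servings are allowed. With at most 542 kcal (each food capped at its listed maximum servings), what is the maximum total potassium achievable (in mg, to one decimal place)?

Potassium per kcal: bell pepper 6.727, carrots 6.526, strawberries 5.086, salmon 1.656, almonds 1.154.
Take 2 servings of bell pepper: uses 66 kcal, +444.0 mg potassium (running total 444.0 mg).
Take 2 servings of carrots: uses 76 kcal, +496.0 mg potassium (running total 940.0 mg).
Take 3 servings of strawberries: uses 174 kcal, +885.0 mg potassium (running total 1825.0 mg).
Take 1.235 servings of salmon: uses 226 kcal, +374.2 mg potassium (running total 2199.2 mg).
Filling greedily by potassium-per-kcal is optimal for one linear limit, giving 2199.2 mg.

2199.2 mg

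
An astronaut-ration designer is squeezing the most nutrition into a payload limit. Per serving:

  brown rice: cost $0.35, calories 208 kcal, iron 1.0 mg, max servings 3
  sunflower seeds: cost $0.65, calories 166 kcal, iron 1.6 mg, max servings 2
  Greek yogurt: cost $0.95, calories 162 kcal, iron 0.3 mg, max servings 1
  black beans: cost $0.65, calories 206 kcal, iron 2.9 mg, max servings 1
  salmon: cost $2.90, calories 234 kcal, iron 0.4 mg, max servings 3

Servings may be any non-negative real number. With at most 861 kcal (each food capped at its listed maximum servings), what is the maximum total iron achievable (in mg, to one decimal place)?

7.7 mg

Iron per kcal: black beans 0.01408, sunflower seeds 0.009639, brown rice 0.004808, Greek yogurt 0.001852, salmon 0.001709.
Take 1 serving of black beans: uses 206 kcal, +2.9 mg iron (running total 2.9 mg).
Take 2 servings of sunflower seeds: uses 332 kcal, +3.2 mg iron (running total 6.1 mg).
Take 1.553 servings of brown rice: uses 323 kcal, +1.6 mg iron (running total 7.7 mg).
Greedy by best ratio exhausts the calories allowance optimally: 7.7 mg.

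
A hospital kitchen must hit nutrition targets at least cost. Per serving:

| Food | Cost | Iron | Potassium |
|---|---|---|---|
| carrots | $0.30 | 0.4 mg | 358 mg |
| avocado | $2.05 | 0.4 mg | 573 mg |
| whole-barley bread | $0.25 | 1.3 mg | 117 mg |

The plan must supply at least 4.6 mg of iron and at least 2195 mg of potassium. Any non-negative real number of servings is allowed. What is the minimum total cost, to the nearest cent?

$2.12

Compare the cost at each extreme point of the feasible region.
carrots only: max(4.6/0.4, 2195/358) = 11.5 servings → $3.45.
avocado only: max(4.6/0.4, 2195/573) = 11.5 servings → $23.57.
whole-barley bread only: max(4.6/1.3, 2195/117) = 18.76 servings → $4.69.
carrots + avocado: intersection lies outside the first quadrant.
carrots + whole-barley bread with both tight: 5.531 servings and 1.837 servings → $2.12.
avocado + whole-barley bread with both tight: 3.317 servings and 2.518 servings → $7.43.
The minimum over all feasible corners is $2.12.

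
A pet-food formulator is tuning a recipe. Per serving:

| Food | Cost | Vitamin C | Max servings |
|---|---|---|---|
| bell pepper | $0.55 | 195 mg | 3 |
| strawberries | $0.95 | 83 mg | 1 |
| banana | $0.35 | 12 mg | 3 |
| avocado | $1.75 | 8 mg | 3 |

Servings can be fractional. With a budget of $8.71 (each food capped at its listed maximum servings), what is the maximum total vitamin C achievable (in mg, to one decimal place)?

727.1 mg

Vitamin C per dollar: bell pepper 354.5, strawberries 87.37, banana 34.29, avocado 4.571.
Take 3 servings of bell pepper: spends $1.65, +585.0 mg vitamin C (running total 585.0 mg).
Take 1 serving of strawberries: spends $0.95, +83.0 mg vitamin C (running total 668.0 mg).
Take 3 servings of banana: spends $1.05, +36.0 mg vitamin C (running total 704.0 mg).
Take 2.891 servings of avocado: spends $5.06, +23.1 mg vitamin C (running total 727.1 mg).
Filling greedily by vitamin C-per-dollar is optimal for one linear limit, giving 727.1 mg.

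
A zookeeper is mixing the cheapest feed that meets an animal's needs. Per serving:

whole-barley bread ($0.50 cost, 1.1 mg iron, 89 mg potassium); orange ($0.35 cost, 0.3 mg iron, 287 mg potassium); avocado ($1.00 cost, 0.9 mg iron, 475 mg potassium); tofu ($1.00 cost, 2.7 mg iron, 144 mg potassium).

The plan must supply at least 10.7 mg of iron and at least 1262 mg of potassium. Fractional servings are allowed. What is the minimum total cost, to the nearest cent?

Check every corner: each single food scaled to meet both minima, and each pair solved so both constraints bind.
whole-barley bread only: max(10.7/1.1, 1262/89) = 14.18 servings → $7.09.
orange only: max(10.7/0.3, 1262/287) = 35.67 servings → $12.48.
avocado only: max(10.7/0.9, 1262/475) = 11.89 servings → $11.89.
tofu only: max(10.7/2.7, 1262/144) = 8.764 servings → $8.76.
whole-barley bread + orange with both tight: 9.316 servings and 1.508 servings → $5.19.
whole-barley bread + avocado with both tight: 8.921 servings and 0.9853 servings → $5.45.
whole-barley bread + tofu: intersection lies outside the first quadrant.
orange + avocado: the both-tight solution has a negative serving — not a feasible corner.
orange + tofu with both tight: 2.551 servings and 3.68 servings → $4.57.
avocado + tofu with both tight: 1.619 servings and 3.423 servings → $5.04.
The minimum over all feasible corners is $4.57.

$4.57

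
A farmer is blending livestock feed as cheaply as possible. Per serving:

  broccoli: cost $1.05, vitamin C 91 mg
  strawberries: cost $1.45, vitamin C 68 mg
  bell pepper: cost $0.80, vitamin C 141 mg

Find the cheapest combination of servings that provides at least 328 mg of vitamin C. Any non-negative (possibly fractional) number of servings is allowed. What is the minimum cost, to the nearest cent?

$1.86

Cost per mg of vitamin C: bell pepper $0.0057, broccoli $0.0115, strawberries $0.0213.
With no serving limits, use only bell pepper: 328 mg / 141 mg = 2.326 servings × $0.80 = $1.86.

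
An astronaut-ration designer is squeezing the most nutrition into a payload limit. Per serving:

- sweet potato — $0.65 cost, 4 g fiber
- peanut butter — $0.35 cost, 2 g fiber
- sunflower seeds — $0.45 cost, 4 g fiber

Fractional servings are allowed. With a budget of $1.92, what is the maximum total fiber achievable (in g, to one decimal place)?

Fiber per dollar: sunflower seeds 8.889, sweet potato 6.154, peanut butter 5.714.
With no serving limits, spend the whole cost allowance on sunflower seeds: $1.92 / $0.45 × 4 g = 17.1 g.

17.1 g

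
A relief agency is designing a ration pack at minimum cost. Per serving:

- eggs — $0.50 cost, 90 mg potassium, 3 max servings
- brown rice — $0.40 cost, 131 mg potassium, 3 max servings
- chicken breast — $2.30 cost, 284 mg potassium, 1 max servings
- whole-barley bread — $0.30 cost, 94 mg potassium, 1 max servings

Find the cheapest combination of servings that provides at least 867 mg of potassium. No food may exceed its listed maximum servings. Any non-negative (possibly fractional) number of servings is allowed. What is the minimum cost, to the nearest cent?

Cost per mg of potassium: brown rice $0.0031, whole-barley bread $0.0032, eggs $0.0056, chicken breast $0.0081.
Take 3 servings of brown rice: +393.0 mg potassium for $1.20 (total $1.20, still need 474.0 mg).
Take 1 serving of whole-barley bread: +94.0 mg potassium for $0.30 (total $1.50, still need 380.0 mg).
Take 3 servings of eggs: +270.0 mg potassium for $1.50 (total $3.00, still need 110.0 mg).
Take 0.3873 servings of chicken breast: +110.0 mg potassium for $0.89 (total $3.89, still need 0.0 mg).
Greedy by cheapest-per-mg is optimal for a single linear constraint, so the minimum cost is $3.89.

$3.89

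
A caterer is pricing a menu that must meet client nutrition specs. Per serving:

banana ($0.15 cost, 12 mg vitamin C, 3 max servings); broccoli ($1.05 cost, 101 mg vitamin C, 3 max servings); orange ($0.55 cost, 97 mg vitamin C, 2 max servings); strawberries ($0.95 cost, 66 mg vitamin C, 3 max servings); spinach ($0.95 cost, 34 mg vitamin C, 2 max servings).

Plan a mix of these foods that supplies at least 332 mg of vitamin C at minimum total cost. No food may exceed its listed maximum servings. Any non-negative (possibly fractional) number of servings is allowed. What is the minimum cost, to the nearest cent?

Cost per mg of vitamin C: orange $0.0057, broccoli $0.0104, banana $0.0125, strawberries $0.0144, spinach $0.0279.
Take 2 servings of orange: +194.0 mg vitamin C for $1.10 (total $1.10, still need 138.0 mg).
Take 1.366 servings of broccoli: +138.0 mg vitamin C for $1.43 (total $2.53, still need 0.0 mg).
Greedy by cheapest-per-mg is optimal for a single linear constraint, so the minimum cost is $2.53.

$2.53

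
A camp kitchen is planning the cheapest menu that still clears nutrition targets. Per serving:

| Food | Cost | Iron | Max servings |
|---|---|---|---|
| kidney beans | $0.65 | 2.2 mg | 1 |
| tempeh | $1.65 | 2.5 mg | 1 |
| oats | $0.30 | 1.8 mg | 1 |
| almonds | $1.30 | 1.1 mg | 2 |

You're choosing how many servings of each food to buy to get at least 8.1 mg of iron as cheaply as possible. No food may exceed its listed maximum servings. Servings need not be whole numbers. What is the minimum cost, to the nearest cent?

$4.49

Cost per mg of iron: oats $0.1667, kidney beans $0.2955, tempeh $0.6600, almonds $1.1818.
Take 1 serving of oats: +1.8 mg iron for $0.30 (total $0.30, still need 6.3 mg).
Take 1 serving of kidney beans: +2.2 mg iron for $0.65 (total $0.95, still need 4.1 mg).
Take 1 serving of tempeh: +2.5 mg iron for $1.65 (total $2.60, still need 1.6 mg).
Take 1.455 servings of almonds: +1.6 mg iron for $1.89 (total $4.49, still need 0.0 mg).
Filling from the cheapest source first is optimal under one linear minimum: $4.49.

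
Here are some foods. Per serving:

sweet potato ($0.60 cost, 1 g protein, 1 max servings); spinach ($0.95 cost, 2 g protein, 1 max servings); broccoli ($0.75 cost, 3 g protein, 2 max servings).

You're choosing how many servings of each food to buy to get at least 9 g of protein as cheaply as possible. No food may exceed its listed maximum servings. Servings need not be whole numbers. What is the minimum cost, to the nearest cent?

Cost per g of protein: broccoli $0.2500, spinach $0.4750, sweet potato $0.6000.
Take 2 servings of broccoli: +6.0 g protein for $1.50 (total $1.50, still need 3.0 g).
Take 1 serving of spinach: +2.0 g protein for $0.95 (total $2.45, still need 1.0 g).
Take 1 serving of sweet potato: +1.0 g protein for $0.60 (total $3.05, still need 0.0 g).
Filling from the cheapest source first is optimal under one linear minimum: $3.05.

$3.05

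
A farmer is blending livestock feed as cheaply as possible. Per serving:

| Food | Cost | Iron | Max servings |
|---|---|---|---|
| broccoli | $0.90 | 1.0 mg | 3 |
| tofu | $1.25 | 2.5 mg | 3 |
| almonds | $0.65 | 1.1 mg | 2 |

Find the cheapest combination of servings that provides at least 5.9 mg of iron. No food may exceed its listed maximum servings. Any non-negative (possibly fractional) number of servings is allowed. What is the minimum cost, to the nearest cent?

Cost per mg of iron: tofu $0.5000, almonds $0.5909, broccoli $0.9000.
Take 2.36 servings of tofu: +5.9 mg iron for $2.95 (total $2.95, still need 0.0 mg).
Greedy by cheapest-per-mg is optimal for a single linear constraint, so the minimum cost is $2.95.

$2.95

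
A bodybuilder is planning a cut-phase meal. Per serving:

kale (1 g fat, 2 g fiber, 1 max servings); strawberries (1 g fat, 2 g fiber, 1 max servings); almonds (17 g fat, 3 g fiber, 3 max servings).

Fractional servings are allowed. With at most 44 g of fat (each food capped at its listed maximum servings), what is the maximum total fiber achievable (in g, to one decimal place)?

11.4 g

Fiber per g fat: kale 2, strawberries 2, almonds 0.1765.
Take 1 serving of kale: uses 1 g fat, +2.0 g fiber (running total 2.0 g).
Take 1 serving of strawberries: uses 1 g fat, +2.0 g fiber (running total 4.0 g).
Take 2.471 servings of almonds: uses 42 g fat, +7.4 g fiber (running total 11.4 g).
Filling greedily by fiber-per-g fat is optimal for one linear limit, giving 11.4 g.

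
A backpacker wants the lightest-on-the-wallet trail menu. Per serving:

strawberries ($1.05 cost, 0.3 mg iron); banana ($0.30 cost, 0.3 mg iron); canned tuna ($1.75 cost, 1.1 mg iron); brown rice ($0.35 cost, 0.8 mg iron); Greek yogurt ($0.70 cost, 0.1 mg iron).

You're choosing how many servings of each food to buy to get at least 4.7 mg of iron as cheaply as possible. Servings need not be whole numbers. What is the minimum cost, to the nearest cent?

Cost per mg of iron: brown rice $0.4375, banana $1.0000, canned tuna $1.5909, strawberries $3.5000, Greek yogurt $7.0000.
With no serving limits, use only brown rice: 4.7 mg / 0.8 mg = 5.875 servings × $0.35 = $2.06.

$2.06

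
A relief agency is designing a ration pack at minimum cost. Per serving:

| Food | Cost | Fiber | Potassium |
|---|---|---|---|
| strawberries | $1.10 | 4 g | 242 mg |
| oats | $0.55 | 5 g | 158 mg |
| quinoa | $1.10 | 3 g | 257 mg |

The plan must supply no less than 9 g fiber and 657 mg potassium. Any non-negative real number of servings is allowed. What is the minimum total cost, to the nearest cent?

$2.29

This is a tiny linear program; its minimum lies at a vertex of the feasible set. List the vertices and price them.
strawberries only: max(9/4, 657/242) = 2.715 servings → $2.99.
oats only: max(9/5, 657/158) = 4.158 servings → $2.29.
quinoa only: max(9/3, 657/257) = 3 servings → $3.30.
strawberries + oats: intersection lies outside the first quadrant.
strawberries + quinoa with both tight: 1.132 servings and 1.49 servings → $2.88.
oats + quinoa with both tight: 0.4217 servings and 2.297 servings → $2.76.
So the least-cost plan costs $2.29.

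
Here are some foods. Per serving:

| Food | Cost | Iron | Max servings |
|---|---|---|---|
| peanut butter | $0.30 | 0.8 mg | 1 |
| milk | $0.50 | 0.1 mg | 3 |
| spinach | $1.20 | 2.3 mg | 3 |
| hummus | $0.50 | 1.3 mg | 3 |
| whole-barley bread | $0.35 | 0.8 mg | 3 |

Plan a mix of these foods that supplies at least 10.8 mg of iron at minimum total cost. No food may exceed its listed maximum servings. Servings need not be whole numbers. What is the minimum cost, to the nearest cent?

$4.78

Cost per mg of iron: peanut butter $0.3750, hummus $0.3846, whole-barley bread $0.4375, spinach $0.5217, milk $5.0000.
Take 1 serving of peanut butter: +0.8 mg iron for $0.30 (total $0.30, still need 10.0 mg).
Take 3 servings of hummus: +3.9 mg iron for $1.50 (total $1.80, still need 6.1 mg).
Take 3 servings of whole-barley bread: +2.4 mg iron for $1.05 (total $2.85, still need 3.7 mg).
Take 1.609 servings of spinach: +3.7 mg iron for $1.93 (total $4.78, still need 0.0 mg).
Filling from the cheapest source first is optimal under one linear minimum: $4.78.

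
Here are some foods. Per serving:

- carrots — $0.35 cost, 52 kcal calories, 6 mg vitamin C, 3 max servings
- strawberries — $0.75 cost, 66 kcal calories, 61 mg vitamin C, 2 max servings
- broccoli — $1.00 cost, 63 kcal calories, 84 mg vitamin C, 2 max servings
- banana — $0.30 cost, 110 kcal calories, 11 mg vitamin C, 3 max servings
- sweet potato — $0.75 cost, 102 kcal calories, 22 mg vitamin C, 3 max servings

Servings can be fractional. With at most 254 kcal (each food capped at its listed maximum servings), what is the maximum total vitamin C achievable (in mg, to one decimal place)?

286.3 mg

Vitamin C per kcal: broccoli 1.333, strawberries 0.9242, sweet potato 0.2157, carrots 0.1154, banana 0.1.
Take 2 servings of broccoli: uses 126 kcal, +168.0 mg vitamin C (running total 168.0 mg).
Take 1.939 servings of strawberries: uses 128 kcal, +118.3 mg vitamin C (running total 286.3 mg).
Greedy by best ratio exhausts the calories allowance optimally: 286.3 mg.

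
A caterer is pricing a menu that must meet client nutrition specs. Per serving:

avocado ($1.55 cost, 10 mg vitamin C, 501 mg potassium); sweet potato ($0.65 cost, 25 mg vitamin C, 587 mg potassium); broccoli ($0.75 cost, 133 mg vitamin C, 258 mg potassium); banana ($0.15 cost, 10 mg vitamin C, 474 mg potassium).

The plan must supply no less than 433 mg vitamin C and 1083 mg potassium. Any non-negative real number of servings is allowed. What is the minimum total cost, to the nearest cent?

Minimising a linear cost over {vitamin C ≥ 433, potassium ≥ 1083, servings ≥ 0} — the optimum is at a vertex, using one or two foods.
avocado only: max(433/10, 1083/501) = 43.3 servings → $67.11.
sweet potato only: max(433/25, 1083/587) = 17.32 servings → $11.26.
broccoli only: max(433/133, 1083/258) = 4.198 servings → $3.15.
banana only: max(433/10, 1083/474) = 43.3 servings → $6.50.
avocado + sweet potato: intersection lies outside the first quadrant.
avocado + broccoli with both tight: 0.5047 servings and 3.218 servings → $3.20.
avocado + banana: intersection lies outside the first quadrant.
sweet potato + broccoli with both tight: 0.4513 servings and 3.171 servings → $2.67.
sweet potato + banana with both targets exact would need a negative amount; discard.
broccoli + banana with both tight: 3.215 servings and 0.5346 servings → $2.49.
So the least-cost plan costs $2.49.

$2.49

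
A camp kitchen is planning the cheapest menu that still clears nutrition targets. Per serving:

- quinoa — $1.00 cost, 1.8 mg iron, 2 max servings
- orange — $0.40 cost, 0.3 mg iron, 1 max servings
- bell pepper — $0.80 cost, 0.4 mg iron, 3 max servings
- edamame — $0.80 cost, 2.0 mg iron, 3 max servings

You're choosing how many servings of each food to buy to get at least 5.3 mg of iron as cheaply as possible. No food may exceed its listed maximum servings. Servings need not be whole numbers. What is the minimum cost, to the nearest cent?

$2.12

Cost per mg of iron: edamame $0.4000, quinoa $0.5556, orange $1.3333, bell pepper $2.0000.
Take 2.65 servings of edamame: +5.3 mg iron for $2.12 (total $2.12, still need 0.0 mg).
Filling from the cheapest source first is optimal under one linear minimum: $2.12.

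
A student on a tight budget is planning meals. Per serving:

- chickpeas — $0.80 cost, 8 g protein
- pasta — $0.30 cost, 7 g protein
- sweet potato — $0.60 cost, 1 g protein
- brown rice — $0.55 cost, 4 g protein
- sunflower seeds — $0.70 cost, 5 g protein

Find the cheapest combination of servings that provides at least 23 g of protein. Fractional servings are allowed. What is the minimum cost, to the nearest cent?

Cost per g of protein: pasta $0.0429, chickpeas $0.1000, brown rice $0.1375, sunflower seeds $0.1400, sweet potato $0.6000.
With no serving limits, use only pasta: 23 g / 7 g = 3.286 servings × $0.30 = $0.99.

$0.99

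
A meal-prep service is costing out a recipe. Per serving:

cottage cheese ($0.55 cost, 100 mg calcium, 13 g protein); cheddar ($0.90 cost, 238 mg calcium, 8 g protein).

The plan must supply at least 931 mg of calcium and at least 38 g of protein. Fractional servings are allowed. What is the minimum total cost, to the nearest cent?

$3.64

A basic optimal solution has at most two foods positive. Try each food alone and each pair with both targets met exactly.
cottage cheese only: max(931/100, 38/13) = 9.31 servings → $5.12.
cheddar only: max(931/238, 38/8) = 4.75 servings → $4.28.
cottage cheese + cheddar with both tight: 0.6957 servings and 3.619 servings → $3.64.
Cheapest feasible corner: $3.64.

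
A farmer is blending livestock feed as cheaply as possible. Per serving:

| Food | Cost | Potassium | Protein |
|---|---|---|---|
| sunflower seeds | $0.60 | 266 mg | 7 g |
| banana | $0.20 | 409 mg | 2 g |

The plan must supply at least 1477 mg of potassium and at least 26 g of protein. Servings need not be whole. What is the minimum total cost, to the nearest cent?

$2.27

Two binding constraints pin down two serving amounts, so the optimal mix uses at most two foods. The candidates are each food alone (scaled to the tighter of potassium/protein) and each pair with both constraints tight.
sunflower seeds only: max(1477/266, 26/7) = 5.553 servings → $3.33.
banana only: max(1477/409, 26/2) = 13 servings → $2.60.
sunflower seeds + banana with both tight: 3.295 servings and 1.468 servings → $2.27.
So the least-cost plan costs $2.27.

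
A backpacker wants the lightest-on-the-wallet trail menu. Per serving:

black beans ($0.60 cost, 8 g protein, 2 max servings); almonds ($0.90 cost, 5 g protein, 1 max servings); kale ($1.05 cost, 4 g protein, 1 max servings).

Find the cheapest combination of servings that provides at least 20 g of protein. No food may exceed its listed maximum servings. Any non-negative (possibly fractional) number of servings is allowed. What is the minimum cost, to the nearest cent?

$1.92

Cost per g of protein: black beans $0.0750, almonds $0.1800, kale $0.2625.
Take 2 servings of black beans: +16.0 g protein for $1.20 (total $1.20, still need 4.0 g).
Take 0.8 servings of almonds: +4.0 g protein for $0.72 (total $1.92, still need 0.0 g).
Greedy by cheapest-per-g is optimal for a single linear constraint, so the minimum cost is $1.92.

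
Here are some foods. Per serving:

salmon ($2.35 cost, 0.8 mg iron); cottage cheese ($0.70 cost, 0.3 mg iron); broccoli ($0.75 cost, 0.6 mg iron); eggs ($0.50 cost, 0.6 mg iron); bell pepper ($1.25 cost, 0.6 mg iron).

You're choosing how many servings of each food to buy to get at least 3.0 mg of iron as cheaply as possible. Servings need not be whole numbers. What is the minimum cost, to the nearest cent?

Cost per mg of iron: eggs $0.8333, broccoli $1.2500, bell pepper $2.0833, cottage cheese $2.3333, salmon $2.9375.
With no serving limits, use only eggs: 3.0 mg / 0.6 mg = 5 servings × $0.50 = $2.50.

$2.50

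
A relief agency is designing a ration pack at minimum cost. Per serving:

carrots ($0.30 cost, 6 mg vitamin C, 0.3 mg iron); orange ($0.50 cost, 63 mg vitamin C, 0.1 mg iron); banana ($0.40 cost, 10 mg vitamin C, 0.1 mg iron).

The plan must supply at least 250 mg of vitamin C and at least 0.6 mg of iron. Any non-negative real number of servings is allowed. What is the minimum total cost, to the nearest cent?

$2.16

Minimising a linear cost over {vitamin C ≥ 250, iron ≥ 0.6, servings ≥ 0} — the optimum is at a vertex, using one or two foods.
carrots only: max(250/6, 0.6/0.3) = 41.67 servings → $12.50.
orange only: max(250/63, 0.6/0.1) = 6 servings → $3.00.
banana only: max(250/10, 0.6/0.1) = 25 servings → $10.00.
carrots + orange with both tight: 0.6995 servings and 3.902 servings → $2.16.
carrots + banana: intersection lies outside the first quadrant.
orange + banana with both tight: 3.585 servings and 2.415 servings → $2.76.
So the least-cost plan costs $2.16.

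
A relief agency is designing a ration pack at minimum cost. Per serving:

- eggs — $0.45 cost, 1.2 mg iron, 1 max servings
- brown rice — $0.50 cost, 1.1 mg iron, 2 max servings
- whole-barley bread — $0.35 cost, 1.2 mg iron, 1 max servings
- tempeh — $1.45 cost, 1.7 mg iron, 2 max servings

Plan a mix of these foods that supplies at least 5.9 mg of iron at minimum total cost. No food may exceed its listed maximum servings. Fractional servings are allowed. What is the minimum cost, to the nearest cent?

Cost per mg of iron: whole-barley bread $0.2917, eggs $0.3750, brown rice $0.4545, tempeh $0.8529.
Take 1 serving of whole-barley bread: +1.2 mg iron for $0.35 (total $0.35, still need 4.7 mg).
Take 1 serving of eggs: +1.2 mg iron for $0.45 (total $0.80, still need 3.5 mg).
Take 2 servings of brown rice: +2.2 mg iron for $1.00 (total $1.80, still need 1.3 mg).
Take 0.7647 servings of tempeh: +1.3 mg iron for $1.11 (total $2.91, still need 0.0 mg).
Greedy by cheapest-per-mg is optimal for a single linear constraint, so the minimum cost is $2.91.

$2.91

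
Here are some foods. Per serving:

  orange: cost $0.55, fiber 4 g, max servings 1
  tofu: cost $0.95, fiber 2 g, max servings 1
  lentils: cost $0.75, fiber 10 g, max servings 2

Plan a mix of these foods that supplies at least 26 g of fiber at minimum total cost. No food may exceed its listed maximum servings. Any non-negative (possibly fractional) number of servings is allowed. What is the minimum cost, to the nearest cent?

Cost per g of fiber: lentils $0.0750, orange $0.1375, tofu $0.4750.
Take 2 servings of lentils: +20.0 g fiber for $1.50 (total $1.50, still need 6.0 g).
Take 1 serving of orange: +4.0 g fiber for $0.55 (total $2.05, still need 2.0 g).
Take 1 serving of tofu: +2.0 g fiber for $0.95 (total $3.00, still need 0.0 g).
Filling from the cheapest source first is optimal under one linear minimum: $3.00.

$3.00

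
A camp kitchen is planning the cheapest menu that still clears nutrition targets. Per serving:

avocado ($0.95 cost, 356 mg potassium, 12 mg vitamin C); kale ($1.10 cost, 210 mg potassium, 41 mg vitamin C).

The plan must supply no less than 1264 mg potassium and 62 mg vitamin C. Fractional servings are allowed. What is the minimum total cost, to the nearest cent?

$3.68

avocado only: max(1264/356, 62/12) = 5.167 servings → $4.91.
kale only: max(1264/210, 62/41) = 6.019 servings → $6.62.
avocado + kale with both tight: 3.213 servings and 0.5717 servings → $3.68.
The minimum over all feasible corners is $3.68.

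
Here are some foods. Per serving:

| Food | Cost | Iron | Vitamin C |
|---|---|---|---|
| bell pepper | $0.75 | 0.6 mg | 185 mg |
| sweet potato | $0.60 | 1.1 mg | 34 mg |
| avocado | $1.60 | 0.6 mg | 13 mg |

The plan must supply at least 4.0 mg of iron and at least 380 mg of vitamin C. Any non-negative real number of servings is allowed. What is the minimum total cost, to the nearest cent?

For a min-cost LP with two ≥-constraints, a basic feasible solution has at most two positive variables.
bell pepper only: max(4.0/0.6, 380/185) = 6.667 servings → $5.00.
sweet potato only: max(4.0/1.1, 380/34) = 11.18 servings → $6.71.
avocado only: max(4.0/0.6, 380/13) = 29.23 servings → $46.77.
bell pepper + sweet potato with both tight: 1.54 servings and 2.796 servings → $2.83.
bell pepper + avocado with both tight: 1.705 servings and 4.961 servings → $9.22.
sweet potato + avocado: intersection lies outside the first quadrant.
So the least-cost plan costs $2.83.

$2.83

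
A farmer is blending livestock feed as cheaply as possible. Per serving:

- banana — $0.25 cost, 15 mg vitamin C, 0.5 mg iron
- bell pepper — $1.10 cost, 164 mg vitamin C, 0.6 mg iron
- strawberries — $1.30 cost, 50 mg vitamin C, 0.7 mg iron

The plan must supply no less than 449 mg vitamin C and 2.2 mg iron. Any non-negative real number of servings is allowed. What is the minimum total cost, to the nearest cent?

Minimising a linear cost over {vitamin C ≥ 449, iron ≥ 2.2, servings ≥ 0} — the optimum is at a vertex, using one or two foods.
banana only: max(449/15, 2.2/0.5) = 29.93 servings → $7.48.
bell pepper only: max(449/164, 2.2/0.6) = 3.667 servings → $4.03.
strawberries only: max(449/50, 2.2/0.7) = 8.98 servings → $11.67.
banana + bell pepper with both tight: 1.252 servings and 2.623 servings → $3.20.
banana + strawberries: intersection lies outside the first quadrant.
bell pepper + strawberries with both tight: 2.409 servings and 1.078 servings → $4.05.
The minimum over all feasible corners is $3.20.

$3.20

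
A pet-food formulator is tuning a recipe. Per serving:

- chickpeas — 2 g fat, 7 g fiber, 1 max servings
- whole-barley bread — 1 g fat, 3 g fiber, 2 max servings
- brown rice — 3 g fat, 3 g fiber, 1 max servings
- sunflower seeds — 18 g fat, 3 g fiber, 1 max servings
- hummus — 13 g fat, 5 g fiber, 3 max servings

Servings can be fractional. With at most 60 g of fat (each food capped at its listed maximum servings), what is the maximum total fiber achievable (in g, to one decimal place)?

Fiber per g fat: chickpeas 3.5, whole-barley bread 3, brown rice 1, hummus 0.3846, sunflower seeds 0.1667.
Take 1 serving of chickpeas: uses 2 g fat, +7.0 g fiber (running total 7.0 g).
Take 2 servings of whole-barley bread: uses 2 g fat, +6.0 g fiber (running total 13.0 g).
Take 1 serving of brown rice: uses 3 g fat, +3.0 g fiber (running total 16.0 g).
Take 3 servings of hummus: uses 39 g fat, +15.0 g fiber (running total 31.0 g).
Take 0.7778 servings of sunflower seeds: uses 14 g fat, +2.3 g fiber (running total 33.3 g).
Filling greedily by fiber-per-g fat is optimal for one linear limit, giving 33.3 g.

33.3 g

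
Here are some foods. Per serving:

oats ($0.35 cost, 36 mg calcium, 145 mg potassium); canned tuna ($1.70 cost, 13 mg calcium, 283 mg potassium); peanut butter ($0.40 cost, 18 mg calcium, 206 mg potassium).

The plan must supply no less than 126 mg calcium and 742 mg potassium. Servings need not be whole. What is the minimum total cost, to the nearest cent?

$1.62

For a min-cost LP with two ≥-constraints, a basic feasible solution has at most two positive variables.
oats only: max(126/36, 742/145) = 5.117 servings → $1.79.
canned tuna only: max(126/13, 742/283) = 9.692 servings → $16.48.
peanut butter only: max(126/18, 742/206) = 7 servings → $2.80.
oats + canned tuna with both tight: 3.133 servings and 1.017 servings → $2.82.
oats + peanut butter with both tight: 2.622 servings and 1.757 servings → $1.62.
canned tuna + peanut butter: the both-tight solution has a negative serving — not a feasible corner.
So the least-cost plan costs $1.62.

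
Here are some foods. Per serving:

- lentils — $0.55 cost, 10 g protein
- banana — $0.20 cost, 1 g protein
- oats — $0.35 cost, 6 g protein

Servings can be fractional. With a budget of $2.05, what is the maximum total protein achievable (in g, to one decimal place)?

37.3 g

Protein per dollar: lentils 18.18, oats 17.14, banana 5.
With no serving limits, spend the whole cost allowance on lentils: $2.05 / $0.55 × 10 g = 37.3 g.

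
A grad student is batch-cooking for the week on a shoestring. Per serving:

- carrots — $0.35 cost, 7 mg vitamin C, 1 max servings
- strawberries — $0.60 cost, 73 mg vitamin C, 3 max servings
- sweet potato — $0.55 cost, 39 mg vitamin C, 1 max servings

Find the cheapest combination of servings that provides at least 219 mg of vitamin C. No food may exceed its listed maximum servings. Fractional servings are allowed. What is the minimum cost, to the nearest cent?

Cost per mg of vitamin C: strawberries $0.0082, sweet potato $0.0141, carrots $0.0500.
Take 3 servings of strawberries: +219.0 mg vitamin C for $1.80 (total $1.80, still need 0.0 mg).
Filling from the cheapest source first is optimal under one linear minimum: $1.80.

$1.80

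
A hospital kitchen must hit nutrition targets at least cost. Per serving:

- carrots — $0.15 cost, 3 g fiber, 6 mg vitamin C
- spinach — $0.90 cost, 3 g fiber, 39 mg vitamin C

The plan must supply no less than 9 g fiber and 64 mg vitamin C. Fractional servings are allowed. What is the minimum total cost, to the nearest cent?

$1.50

Compare the cost at each extreme point of the feasible region.
carrots only: max(9/3, 64/6) = 10.67 servings → $1.60.
spinach only: max(9/3, 64/39) = 3 servings → $2.70.
carrots + spinach with both tight: 1.606 servings and 1.394 servings → $1.50.
The minimum over all feasible corners is $1.50.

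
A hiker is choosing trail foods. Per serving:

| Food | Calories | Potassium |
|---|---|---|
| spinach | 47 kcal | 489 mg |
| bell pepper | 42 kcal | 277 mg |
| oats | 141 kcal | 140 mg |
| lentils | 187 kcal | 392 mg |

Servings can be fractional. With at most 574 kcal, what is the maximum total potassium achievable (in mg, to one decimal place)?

5972.0 mg

Potassium per kcal: spinach 10.4, bell pepper 6.595, lentils 2.096, oats 0.9929.
With no serving limits, spend the whole calories allowance on spinach: 574 kcal / 47 kcal × 489 mg = 5972.0 mg.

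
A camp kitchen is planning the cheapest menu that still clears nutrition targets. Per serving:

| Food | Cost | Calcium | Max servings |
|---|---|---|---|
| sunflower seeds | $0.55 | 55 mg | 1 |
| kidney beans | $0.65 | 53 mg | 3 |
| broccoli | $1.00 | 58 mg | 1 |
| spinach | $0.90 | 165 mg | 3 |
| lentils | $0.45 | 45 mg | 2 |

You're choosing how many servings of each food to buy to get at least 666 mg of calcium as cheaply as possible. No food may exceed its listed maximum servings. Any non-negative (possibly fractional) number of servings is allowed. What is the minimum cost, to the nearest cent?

$4.47

Cost per mg of calcium: spinach $0.0055, sunflower seeds $0.0100, lentils $0.0100, kidney beans $0.0123, broccoli $0.0172.
Take 3 servings of spinach: +495.0 mg calcium for $2.70 (total $2.70, still need 171.0 mg).
Take 1 serving of sunflower seeds: +55.0 mg calcium for $0.55 (total $3.25, still need 116.0 mg).
Take 2 servings of lentils: +90.0 mg calcium for $0.90 (total $4.15, still need 26.0 mg).
Take 0.4906 servings of kidney beans: +26.0 mg calcium for $0.32 (total $4.47, still need 0.0 mg).
Filling from the cheapest source first is optimal under one linear minimum: $4.47.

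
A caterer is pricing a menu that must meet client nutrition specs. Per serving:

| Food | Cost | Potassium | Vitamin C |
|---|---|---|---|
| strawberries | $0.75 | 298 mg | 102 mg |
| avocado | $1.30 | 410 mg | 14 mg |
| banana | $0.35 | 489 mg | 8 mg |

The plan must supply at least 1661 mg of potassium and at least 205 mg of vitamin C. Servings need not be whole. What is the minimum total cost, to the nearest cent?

strawberries only: max(1661/298, 205/102) = 5.574 servings → $4.18.
avocado only: max(1661/410, 205/14) = 14.64 servings → $19.04.
banana only: max(1661/489, 205/8) = 25.62 servings → $8.97.
strawberries + avocado with both tight: 1.615 servings and 2.877 servings → $4.95.
strawberries + banana with both tight: 1.831 servings and 2.281 servings → $2.17.
avocado + banana with both targets exact would need a negative amount; discard.
So the least-cost plan costs $2.17.

$2.17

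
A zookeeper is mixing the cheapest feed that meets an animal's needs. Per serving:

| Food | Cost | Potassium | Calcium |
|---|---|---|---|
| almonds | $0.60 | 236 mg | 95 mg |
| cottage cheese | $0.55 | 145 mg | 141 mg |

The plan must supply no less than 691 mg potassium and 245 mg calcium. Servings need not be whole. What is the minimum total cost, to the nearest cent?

Compare the cost at each extreme point of the feasible region.
almonds only: max(691/236, 245/95) = 2.928 servings → $1.76.
cottage cheese only: max(691/145, 245/141) = 4.766 servings → $2.62.
almonds + cottage cheese: intersection lies outside the first quadrant.
Cheapest feasible corner: $1.76.

$1.76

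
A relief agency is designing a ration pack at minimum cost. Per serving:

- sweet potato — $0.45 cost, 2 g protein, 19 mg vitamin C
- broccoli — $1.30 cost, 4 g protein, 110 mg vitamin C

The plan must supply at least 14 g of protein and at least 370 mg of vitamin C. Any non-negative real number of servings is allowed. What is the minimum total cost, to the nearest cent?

$4.47

Two binding constraints pin down two serving amounts, so the optimal mix uses at most two foods. The candidates are each food alone (scaled to the tighter of protein/vitamin C) and each pair with both constraints tight.
sweet potato only: max(14/2, 370/19) = 19.47 servings → $8.76.
broccoli only: max(14/4, 370/110) = 3.5 servings → $4.55.
sweet potato + broccoli with both tight: 0.4167 servings and 3.292 servings → $4.47.
So the least-cost plan costs $4.47.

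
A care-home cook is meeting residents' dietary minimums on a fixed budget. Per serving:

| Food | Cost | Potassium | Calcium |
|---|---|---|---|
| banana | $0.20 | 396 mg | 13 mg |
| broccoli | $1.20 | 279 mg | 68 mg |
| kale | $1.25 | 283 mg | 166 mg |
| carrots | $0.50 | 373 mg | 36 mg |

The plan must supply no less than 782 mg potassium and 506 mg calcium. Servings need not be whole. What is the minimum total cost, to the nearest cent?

$3.81

Check every corner: each single food scaled to meet both minima, and each pair solved so both constraints bind.
banana only: max(782/396, 506/13) = 38.92 servings → $7.78.
broccoli only: max(782/279, 506/68) = 7.441 servings → $8.93.
kale only: max(782/283, 506/166) = 3.048 servings → $3.81.
carrots only: max(782/373, 506/36) = 14.06 servings → $7.03.
banana + broccoli with both targets exact would need a negative amount; discard.
banana + kale: intersection lies outside the first quadrant.
banana + carrots: the both-tight solution has a negative serving — not a feasible corner.
broccoli + kale with both targets exact would need a negative amount; discard.
broccoli + carrots: intersection lies outside the first quadrant.
kale + carrots: the both-tight solution has a negative serving — not a feasible corner.
So the least-cost plan costs $3.81.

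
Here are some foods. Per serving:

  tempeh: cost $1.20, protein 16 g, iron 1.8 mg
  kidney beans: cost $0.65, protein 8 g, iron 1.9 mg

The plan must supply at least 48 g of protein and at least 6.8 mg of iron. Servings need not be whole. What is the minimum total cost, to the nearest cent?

$3.67

tempeh only: max(48/16, 6.8/1.8) = 3.778 servings → $4.53.
kidney beans only: max(48/8, 6.8/1.9) = 6 servings → $3.90.
tempeh + kidney beans with both tight: 2.3 servings and 1.4 servings → $3.67.
Cheapest feasible corner: $3.67.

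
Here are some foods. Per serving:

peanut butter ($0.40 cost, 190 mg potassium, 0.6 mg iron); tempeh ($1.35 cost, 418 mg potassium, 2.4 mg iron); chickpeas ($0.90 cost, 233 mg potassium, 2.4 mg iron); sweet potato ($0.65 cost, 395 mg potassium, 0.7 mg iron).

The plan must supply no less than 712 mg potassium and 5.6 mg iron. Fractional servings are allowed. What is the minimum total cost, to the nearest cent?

The cheapest plan sits at a corner of the feasible region — with two constraints it uses at most two foods.
peanut butter only: max(712/190, 5.6/0.6) = 9.333 servings → $3.73.
tempeh only: max(712/418, 5.6/2.4) = 2.333 servings → $3.15.
chickpeas only: max(712/233, 5.6/2.4) = 3.056 servings → $2.75.
sweet potato only: max(712/395, 5.6/0.7) = 8 servings → $5.20.
peanut butter + tempeh: the both-tight solution has a negative serving — not a feasible corner.
peanut butter + chickpeas with both tight: 1.278 servings and 2.014 servings → $2.32.
peanut butter + sweet potato: intersection lies outside the first quadrant.
tempeh + chickpeas with both tight: 0.9099 servings and 1.423 servings → $2.51.
tempeh + sweet potato with both targets exact would need a negative amount; discard.
chickpeas + sweet potato with both tight: 2.183 servings and 0.5147 servings → $2.30.
The minimum over all feasible corners is $2.30.

$2.30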